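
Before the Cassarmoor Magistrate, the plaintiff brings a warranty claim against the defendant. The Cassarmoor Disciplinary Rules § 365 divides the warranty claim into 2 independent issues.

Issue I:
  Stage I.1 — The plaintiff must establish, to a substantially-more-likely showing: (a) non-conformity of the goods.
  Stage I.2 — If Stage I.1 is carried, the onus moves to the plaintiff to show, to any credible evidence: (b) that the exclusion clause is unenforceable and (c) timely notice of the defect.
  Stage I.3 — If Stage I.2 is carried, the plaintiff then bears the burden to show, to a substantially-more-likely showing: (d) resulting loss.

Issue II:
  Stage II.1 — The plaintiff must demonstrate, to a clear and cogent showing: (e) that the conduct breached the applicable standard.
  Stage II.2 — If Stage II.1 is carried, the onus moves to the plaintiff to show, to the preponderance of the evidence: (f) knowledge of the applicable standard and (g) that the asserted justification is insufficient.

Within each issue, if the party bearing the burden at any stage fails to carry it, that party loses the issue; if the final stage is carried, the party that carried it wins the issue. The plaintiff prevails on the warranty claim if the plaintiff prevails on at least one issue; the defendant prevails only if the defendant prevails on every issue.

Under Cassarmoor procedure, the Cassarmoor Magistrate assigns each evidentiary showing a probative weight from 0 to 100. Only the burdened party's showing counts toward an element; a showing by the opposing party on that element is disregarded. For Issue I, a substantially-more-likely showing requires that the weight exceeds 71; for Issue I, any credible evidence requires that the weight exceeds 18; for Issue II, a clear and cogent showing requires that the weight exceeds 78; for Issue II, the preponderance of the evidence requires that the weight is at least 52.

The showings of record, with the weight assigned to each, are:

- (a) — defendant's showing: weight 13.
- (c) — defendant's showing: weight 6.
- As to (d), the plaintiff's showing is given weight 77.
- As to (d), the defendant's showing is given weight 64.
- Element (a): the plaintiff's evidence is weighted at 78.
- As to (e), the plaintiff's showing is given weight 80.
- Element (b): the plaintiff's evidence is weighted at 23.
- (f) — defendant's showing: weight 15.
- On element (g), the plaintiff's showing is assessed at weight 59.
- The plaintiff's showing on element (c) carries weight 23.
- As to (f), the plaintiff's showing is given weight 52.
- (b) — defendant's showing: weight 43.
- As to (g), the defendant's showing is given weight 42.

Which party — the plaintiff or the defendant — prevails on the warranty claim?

— Issue I —
Stage I.1 — burden on plaintiff; standard: a substantially-more-likely showing (weight exceeds 71).
    (a): 78 (defendant's 13 disregarded) > 71 [met]
  All elements met. The plaintiff retains the burden for Stage I.2.
Stage I.2 — burden on plaintiff; standard: any credible evidence (weight exceeds 18).
    (b): 23 (defendant's 43 disregarded) > 18 [met]
    (c): 23 (defendant's 6 disregarded) > 18 [met]
  All elements met. The plaintiff retains the burden for Stage I.3.
Stage I.3 — burden on plaintiff; standard: a substantially-more-likely showing (weight exceeds 71).
    (d): 77 (defendant's 64 disregarded) > 71 [met]
  The plaintiff carries the last stage.
With every stage satisfied, the plaintiff prevails on this issue.
— Issue II —
Stage II.1 — burden on plaintiff; standard: a clear and cogent showing (weight exceeds 78).
    (e): 80 > 78 [met]
  Stage II.1 carried; the burden remains with the plaintiff.
Stage II.2 — burden on plaintiff; standard: the preponderance of the evidence (weight is at least 52).
    (f): 52 (defendant's 15 disregarded) ≥ 52 [met]
    (g): 59 (defendant's 42 disregarded) ≥ 52 [met]
  All elements met at the final stage.
With every stage satisfied, the plaintiff prevails on this issue.
Per-issue: Issue I → plaintiff; Issue II → plaintiff. The plaintiff must prevail on at least one issue; overall, the plaintiff prevails.

plaintiff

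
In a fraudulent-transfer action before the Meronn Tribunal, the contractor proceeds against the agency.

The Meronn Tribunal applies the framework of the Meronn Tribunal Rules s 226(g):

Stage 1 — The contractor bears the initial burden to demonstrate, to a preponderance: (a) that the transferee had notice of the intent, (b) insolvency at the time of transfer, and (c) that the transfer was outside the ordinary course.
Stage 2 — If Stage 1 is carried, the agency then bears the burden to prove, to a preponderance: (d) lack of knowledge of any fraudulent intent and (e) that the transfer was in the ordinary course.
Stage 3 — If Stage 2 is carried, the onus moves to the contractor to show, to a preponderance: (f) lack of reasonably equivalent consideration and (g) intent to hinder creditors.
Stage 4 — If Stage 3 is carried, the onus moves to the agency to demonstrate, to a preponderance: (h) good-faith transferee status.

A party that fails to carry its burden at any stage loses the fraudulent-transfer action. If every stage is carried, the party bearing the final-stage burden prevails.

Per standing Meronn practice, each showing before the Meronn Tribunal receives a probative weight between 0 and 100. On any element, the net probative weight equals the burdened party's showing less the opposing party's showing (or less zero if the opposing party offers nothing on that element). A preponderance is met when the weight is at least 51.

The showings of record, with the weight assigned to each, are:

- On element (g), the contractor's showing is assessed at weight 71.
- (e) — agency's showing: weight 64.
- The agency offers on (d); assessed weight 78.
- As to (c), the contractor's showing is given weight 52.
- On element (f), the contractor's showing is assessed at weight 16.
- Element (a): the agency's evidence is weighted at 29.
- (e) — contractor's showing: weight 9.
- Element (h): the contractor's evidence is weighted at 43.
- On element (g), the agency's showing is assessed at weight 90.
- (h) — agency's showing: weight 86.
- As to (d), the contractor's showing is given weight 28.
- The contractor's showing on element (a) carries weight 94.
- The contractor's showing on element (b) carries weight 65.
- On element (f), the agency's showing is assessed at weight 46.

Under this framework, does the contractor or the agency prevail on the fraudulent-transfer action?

contractor

Stage 1 (contractor, a preponderance, weight is at least 51): (a) net 94−29=65 ≥ 51 — meets; (b) 65 ≥ 51 — meets; (c) 52 ≥ 51 — meets.
  Stage 1 is satisfied; the onus moves to the agency.
Stage 2 (agency, a preponderance, weight is at least 51): (d) net 78−28=50 < 51 — fails; (e) net 64−9=55 ≥ 51 — meets.
  Stage 2 not carried; the agency fails its burden.
The contractor prevails.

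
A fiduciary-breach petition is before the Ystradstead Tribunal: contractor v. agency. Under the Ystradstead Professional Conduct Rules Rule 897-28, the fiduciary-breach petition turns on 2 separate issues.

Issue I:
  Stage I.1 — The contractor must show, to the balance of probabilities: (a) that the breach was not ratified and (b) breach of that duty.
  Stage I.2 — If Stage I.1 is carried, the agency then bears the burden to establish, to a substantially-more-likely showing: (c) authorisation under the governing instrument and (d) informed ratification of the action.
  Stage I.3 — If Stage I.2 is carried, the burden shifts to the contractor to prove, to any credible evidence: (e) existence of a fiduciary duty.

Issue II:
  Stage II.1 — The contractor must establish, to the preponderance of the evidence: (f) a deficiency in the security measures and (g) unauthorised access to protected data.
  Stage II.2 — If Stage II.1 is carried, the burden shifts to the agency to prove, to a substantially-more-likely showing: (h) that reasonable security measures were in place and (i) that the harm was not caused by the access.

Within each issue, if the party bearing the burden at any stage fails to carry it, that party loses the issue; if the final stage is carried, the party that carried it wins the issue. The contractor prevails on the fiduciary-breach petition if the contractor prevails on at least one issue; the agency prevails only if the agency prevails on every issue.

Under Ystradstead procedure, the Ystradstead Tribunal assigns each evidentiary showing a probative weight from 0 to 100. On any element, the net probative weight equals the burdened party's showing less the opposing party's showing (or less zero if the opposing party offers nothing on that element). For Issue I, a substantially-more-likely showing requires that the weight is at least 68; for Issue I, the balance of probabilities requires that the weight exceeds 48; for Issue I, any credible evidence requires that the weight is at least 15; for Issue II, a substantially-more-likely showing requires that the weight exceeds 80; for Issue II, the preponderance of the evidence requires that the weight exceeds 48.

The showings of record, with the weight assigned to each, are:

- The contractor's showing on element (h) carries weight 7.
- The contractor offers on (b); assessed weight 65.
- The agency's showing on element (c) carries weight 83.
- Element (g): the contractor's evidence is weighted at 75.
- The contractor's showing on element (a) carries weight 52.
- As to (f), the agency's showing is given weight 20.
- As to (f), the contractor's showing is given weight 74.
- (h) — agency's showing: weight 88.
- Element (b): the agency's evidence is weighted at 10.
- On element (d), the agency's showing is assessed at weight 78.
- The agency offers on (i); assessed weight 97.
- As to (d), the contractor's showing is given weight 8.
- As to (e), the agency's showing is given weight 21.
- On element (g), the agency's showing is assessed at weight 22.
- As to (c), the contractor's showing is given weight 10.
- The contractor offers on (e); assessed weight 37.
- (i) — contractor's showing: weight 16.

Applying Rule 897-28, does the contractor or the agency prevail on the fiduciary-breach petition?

— Issue I —
Stage I.1 — burden on contractor; standard: the balance of probabilities (weight exceeds 48).
    (a): 52 > 48 [met]
    (b): 65 − 10 = 55 > 48 [met]
  The contractor carries Stage I.1; the agency now bears the burden.
Stage I.2 — burden on agency; standard: a substantially-more-likely showing (weight is at least 68).
    (c): 83 − 10 = 73 ≥ 68 [met]
    (d): 78 − 8 = 70 ≥ 68 [met]
  Stage I.2 carried; the burden shifts to the contractor.
Stage I.3 — burden on contractor; standard: any credible evidence (weight is at least 15).
    (e): 37 − 21 = 16 ≥ 15 [met]
  The contractor carries the last stage.
All stages carried — the contractor prevails on this issue.
— Issue II —
At Stage II.1 the contractor must meet the preponderance of the evidence (weight exceeds 48): on (f) the weight is 74 less the opposing 20 gives net 54, > 48, so (f) meets the standard; on (g) the weight is 75 less the opposing 22 gives net 53, which does exceed 48, so (g) meets the standard.
  Stage II.1 carried; the burden shifts to the agency.
At Stage II.2 the agency must meet a substantially-more-likely showing (weight exceeds 80): on (h) the weight is 88 less the opposing 7 gives net 81, which does exceed 80, so (h) meets the standard; on (i) the weight is 97 less the opposing 16 gives net 81, which does exceed 80, so (i) meets the standard.
  All elements met at the final stage.
All stages carried — the agency prevails on this issue.
Per-issue: Issue I → contractor; Issue II → agency. The contractor must prevail on at least one issue; overall, the contractor prevails.

contractor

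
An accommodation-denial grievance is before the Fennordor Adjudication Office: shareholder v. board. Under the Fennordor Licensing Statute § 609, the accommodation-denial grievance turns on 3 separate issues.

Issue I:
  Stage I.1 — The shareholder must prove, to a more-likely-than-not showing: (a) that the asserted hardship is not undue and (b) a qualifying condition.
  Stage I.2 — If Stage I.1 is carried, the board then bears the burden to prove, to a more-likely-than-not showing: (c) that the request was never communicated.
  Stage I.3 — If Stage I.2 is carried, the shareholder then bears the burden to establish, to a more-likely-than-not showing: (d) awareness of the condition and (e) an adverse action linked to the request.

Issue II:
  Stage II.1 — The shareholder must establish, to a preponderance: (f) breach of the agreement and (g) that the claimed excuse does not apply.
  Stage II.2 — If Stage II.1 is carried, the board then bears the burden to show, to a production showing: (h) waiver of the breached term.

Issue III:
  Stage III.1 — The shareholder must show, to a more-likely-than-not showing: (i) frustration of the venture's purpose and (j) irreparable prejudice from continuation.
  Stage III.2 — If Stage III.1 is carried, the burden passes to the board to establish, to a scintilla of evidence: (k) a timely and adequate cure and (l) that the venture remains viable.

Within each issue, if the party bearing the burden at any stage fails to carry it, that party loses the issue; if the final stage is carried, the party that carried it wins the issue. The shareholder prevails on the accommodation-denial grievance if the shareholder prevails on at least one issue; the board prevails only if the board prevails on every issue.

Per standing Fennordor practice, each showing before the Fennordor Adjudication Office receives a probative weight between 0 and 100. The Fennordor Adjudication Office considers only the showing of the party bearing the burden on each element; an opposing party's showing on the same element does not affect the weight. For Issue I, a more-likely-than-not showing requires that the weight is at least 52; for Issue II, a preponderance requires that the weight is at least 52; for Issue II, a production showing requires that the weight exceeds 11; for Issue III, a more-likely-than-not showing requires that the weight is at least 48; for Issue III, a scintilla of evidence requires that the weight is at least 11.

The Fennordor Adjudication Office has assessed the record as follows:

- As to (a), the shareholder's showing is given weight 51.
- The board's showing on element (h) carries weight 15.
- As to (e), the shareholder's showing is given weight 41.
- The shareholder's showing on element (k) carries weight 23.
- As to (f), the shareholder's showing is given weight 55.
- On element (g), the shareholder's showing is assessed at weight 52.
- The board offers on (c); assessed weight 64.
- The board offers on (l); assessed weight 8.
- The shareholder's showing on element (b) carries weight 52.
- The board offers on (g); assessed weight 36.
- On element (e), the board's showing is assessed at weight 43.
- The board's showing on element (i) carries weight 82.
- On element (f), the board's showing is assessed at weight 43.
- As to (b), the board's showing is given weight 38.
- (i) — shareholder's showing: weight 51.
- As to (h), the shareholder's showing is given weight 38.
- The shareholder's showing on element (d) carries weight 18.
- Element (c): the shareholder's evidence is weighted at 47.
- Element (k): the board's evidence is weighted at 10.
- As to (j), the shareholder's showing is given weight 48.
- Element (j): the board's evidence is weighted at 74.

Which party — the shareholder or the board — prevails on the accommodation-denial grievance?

shareholder

— Issue I —
At Stage I.1 the shareholder must meet a more-likely-than-not showing (weight is at least 52): on (a) the weight is 51, < 52, so (a) does not meet the standard; on (b) the weight is 52 (the board's 38 is given no effect), ≥ 52, so (b) meets the standard.
  The shareholder does not carry Stage I.1.
So the board prevails on this issue.
— Issue II —
Stage II.1 — burden on shareholder; standard: a preponderance (weight is at least 52).
    (f): 55 (board's 43 disregarded) ≥ 52 [met]
    (g): 52 (board's 36 disregarded) ≥ 52 [met]
  Stage II.1 carried; the burden shifts to the board.
Stage II.2 — burden on board; standard: a production showing (weight exceeds 11).
    (h): 15 (shareholder's 38 disregarded) > 11 [met]
  The board carries the last stage.
Every stage carried; the board prevails on this issue.
— Issue III —
Stage III.1 — burden on shareholder; standard: a more-likely-than-not showing (weight is at least 48).
    (i): 51 (board's 82 disregarded) ≥ 48 [met]
    (j): 48 (board's 74 disregarded) ≥ 48 [met]
  The shareholder carries Stage III.1; the board now bears the burden.
Stage III.2 — burden on board; standard: a scintilla of evidence (weight is at least 11).
    (k): 10 (shareholder's 23 disregarded) < 11 [not met]
    (l): 8 < 11 [not met]
  Not every element is met, so the board fails to carry Stage III.2.
So the shareholder prevails on this issue.
Per-issue: Issue I → board; Issue II → board; Issue III → shareholder. The shareholder must prevail on at least one issue; overall, the shareholder prevails.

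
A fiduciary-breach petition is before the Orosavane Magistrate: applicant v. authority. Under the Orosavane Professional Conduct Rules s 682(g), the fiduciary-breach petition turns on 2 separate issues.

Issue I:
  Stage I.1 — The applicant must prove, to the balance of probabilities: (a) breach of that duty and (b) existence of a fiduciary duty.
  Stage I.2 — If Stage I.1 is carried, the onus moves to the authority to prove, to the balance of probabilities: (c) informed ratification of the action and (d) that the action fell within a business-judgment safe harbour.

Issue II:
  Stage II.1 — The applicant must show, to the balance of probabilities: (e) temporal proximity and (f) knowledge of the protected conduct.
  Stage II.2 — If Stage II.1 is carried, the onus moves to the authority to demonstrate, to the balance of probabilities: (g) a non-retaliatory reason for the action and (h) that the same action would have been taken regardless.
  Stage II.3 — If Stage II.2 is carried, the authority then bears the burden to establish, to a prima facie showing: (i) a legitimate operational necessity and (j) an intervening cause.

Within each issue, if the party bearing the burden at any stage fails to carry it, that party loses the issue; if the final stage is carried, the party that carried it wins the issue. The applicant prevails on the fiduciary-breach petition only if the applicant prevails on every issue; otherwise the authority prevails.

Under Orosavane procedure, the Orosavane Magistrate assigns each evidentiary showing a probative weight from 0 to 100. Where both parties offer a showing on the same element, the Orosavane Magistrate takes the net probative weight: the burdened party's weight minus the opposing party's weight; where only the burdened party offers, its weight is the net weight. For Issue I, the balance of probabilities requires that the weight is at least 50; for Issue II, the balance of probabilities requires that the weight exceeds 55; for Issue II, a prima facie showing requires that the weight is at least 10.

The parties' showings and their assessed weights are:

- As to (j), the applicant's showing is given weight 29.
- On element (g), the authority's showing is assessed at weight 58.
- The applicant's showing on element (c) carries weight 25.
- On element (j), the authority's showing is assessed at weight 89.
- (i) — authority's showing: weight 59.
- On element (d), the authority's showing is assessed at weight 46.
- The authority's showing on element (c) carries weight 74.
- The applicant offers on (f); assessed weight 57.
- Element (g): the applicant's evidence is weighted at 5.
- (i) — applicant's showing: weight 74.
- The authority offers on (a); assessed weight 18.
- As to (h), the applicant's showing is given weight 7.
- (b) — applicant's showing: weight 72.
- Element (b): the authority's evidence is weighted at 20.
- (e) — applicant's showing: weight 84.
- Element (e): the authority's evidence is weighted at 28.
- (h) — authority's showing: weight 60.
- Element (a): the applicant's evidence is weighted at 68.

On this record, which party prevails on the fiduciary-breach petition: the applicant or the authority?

— Issue I —
Stage I.1 — burden on applicant; standard: the balance of probabilities (weight is at least 50).
    (a): 68 − 18 = 50 ≥ 50 [met]
    (b): 72 − 20 = 52 ≥ 50 [met]
  Stage I.1 carried; the burden shifts to the authority.
Stage I.2 — burden on authority; standard: the balance of probabilities (weight is at least 50).
    (c): 74 − 25 = 49 < 50 [not met]
    (d): 46 < 50 [not met]
  Stage I.2 not carried; the authority fails its burden.
The analysis ends at Stage I.2; the applicant prevails on this issue.
— Issue II —
At Stage II.1 the applicant must meet the balance of probabilities (weight exceeds 55): on (e) the weight is 84 less the opposing 28 gives net 56, > 55, so (e) meets the standard; on (f) the weight is 57, which does exceed 55, so (f) meets the standard.
  Stage II.1 carried; the burden shifts to the authority.
At Stage II.2 the authority must meet the balance of probabilities (weight exceeds 55): on (g) the weight is 58 less the opposing 5 gives net 53, ≤ 55, so (g) does not meet the standard; on (h) the weight is 60 less the opposing 7 gives net 53, ≤ 55, so (h) does not meet the standard.
  The authority does not carry Stage II.2.
The analysis ends at Stage II.2; the applicant prevails on this issue.
Per-issue: Issue I → applicant; Issue II → applicant. The applicant must prevail on every issue; overall, the applicant prevails.

applicant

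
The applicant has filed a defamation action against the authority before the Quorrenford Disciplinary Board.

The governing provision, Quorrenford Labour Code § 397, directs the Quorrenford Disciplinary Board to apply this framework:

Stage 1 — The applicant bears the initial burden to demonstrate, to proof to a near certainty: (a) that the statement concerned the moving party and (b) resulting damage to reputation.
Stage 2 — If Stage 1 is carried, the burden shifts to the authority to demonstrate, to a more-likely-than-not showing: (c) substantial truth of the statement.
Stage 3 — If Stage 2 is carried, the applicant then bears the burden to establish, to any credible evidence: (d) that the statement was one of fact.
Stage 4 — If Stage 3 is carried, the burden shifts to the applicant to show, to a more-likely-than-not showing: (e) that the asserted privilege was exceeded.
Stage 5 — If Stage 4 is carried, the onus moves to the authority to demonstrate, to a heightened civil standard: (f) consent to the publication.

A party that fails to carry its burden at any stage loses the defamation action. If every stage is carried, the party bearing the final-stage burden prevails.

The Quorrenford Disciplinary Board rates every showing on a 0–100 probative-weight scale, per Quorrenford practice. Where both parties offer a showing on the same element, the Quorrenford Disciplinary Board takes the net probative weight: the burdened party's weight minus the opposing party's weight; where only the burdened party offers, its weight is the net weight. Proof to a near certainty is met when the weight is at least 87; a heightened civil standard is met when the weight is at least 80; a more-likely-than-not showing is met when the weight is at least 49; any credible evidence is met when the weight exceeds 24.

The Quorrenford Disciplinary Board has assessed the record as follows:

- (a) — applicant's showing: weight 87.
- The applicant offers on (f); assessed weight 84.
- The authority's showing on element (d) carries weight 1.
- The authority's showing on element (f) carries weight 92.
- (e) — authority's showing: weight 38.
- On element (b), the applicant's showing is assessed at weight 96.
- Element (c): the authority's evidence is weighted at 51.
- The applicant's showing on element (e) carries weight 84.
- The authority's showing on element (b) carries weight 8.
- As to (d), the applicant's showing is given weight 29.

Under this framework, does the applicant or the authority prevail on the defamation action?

Stage 1 — burden on applicant; standard: proof to a near certainty (weight is at least 87).
    (a): 87 ≥ 87 [met]
    (b): 96 − 8 = 88 ≥ 87 [met]
  All elements met. The burden passes to the authority.
Stage 2 — burden on authority; standard: a more-likely-than-not showing (weight is at least 49).
    (c): 51 ≥ 49 [met]
  Stage 2 carried; the burden shifts to the applicant.
Stage 3 — burden on applicant; standard: any credible evidence (weight exceeds 24).
    (d): 29 − 1 = 28 > 24 [met]
  Stage 3 is satisfied; the applicant continues to bear the burden.
Stage 4 — burden on applicant; standard: a more-likely-than-not showing (weight is at least 49).
    (e): 84 − 38 = 46 < 49 [not met]
  The applicant does not carry Stage 4.
So the authority prevails.

authority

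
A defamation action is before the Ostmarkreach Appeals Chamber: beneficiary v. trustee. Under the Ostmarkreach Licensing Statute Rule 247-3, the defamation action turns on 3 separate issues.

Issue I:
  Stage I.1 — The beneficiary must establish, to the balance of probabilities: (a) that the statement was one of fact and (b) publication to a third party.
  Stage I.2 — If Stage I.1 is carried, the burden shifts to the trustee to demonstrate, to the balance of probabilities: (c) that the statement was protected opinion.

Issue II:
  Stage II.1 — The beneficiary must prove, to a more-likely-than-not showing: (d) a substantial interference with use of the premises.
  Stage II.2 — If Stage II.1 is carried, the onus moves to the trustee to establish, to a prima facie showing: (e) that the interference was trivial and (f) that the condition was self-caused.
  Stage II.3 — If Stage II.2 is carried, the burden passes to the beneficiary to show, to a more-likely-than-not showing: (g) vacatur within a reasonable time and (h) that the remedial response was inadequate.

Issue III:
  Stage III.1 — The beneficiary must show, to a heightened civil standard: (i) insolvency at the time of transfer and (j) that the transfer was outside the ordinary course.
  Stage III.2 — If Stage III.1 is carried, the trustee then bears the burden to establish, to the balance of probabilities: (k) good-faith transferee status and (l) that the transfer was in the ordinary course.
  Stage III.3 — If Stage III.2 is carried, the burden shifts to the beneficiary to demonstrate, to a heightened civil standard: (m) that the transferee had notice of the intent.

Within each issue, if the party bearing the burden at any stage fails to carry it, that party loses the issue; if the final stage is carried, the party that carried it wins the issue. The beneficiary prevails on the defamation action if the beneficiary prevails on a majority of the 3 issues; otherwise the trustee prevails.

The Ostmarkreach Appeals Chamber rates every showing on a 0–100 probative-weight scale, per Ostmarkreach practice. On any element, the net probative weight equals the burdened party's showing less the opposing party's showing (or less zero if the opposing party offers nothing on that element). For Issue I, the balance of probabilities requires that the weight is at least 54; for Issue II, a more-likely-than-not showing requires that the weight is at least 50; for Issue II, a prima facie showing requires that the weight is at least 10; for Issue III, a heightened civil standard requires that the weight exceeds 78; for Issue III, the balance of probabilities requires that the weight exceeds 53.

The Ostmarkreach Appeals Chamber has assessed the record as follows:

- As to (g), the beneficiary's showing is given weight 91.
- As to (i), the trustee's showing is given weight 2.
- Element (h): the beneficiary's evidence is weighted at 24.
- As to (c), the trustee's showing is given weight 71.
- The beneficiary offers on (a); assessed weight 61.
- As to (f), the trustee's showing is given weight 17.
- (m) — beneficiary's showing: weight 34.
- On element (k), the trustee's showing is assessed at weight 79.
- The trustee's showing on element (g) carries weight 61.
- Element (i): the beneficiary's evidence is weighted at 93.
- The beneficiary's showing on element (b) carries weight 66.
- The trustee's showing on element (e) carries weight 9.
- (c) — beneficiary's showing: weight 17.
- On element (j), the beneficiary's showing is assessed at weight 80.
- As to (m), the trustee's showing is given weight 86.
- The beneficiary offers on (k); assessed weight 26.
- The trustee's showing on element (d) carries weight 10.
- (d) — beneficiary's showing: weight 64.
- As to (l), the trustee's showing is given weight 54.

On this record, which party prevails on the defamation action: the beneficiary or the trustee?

beneficiary

— Issue I —
At Stage I.1 the beneficiary must meet the balance of probabilities (weight is at least 54): on (a) the weight is 61, which does reach 54, so (a) meets the standard; on (b) the weight is 66, ≥ 54, so (b) meets the standard.
  All elements met. The burden passes to the trustee.
At Stage I.2 the trustee must meet the balance of probabilities (weight is at least 54): on (c) the weight is 71 less the opposing 17 gives net 54, ≥ 54, so (c) meets the standard.
  The trustee carries the last stage.
With every stage satisfied, the trustee prevails on this issue.
— Issue II —
Stage II.1 — burden on beneficiary; standard: a more-likely-than-not showing (weight is at least 50).
    (d): 64 − 10 = 54 ≥ 50 [met]
  Stage II.1 is satisfied; the onus moves to the trustee.
Stage II.2 — burden on trustee; standard: a prima facie showing (weight is at least 10).
    (e): 9 < 10 [not met]
    (f): 17 ≥ 10 [met]
  Stage II.2 not carried; the trustee fails its burden.
The analysis ends at Stage II.2; the beneficiary prevails on this issue.
— Issue III —
Stage III.1 — burden on beneficiary; standard: a heightened civil standard (weight exceeds 78).
    (i): 93 − 2 = 91 > 78 [met]
    (j): 80 > 78 [met]
  All elements met. The burden passes to the trustee.
Stage III.2 — burden on trustee; standard: the balance of probabilities (weight exceeds 53).
    (k): 79 − 26 = 53 ≤ 53 [not met]
    (l): 54 > 53 [met]
  The trustee does not carry Stage III.2.
So the beneficiary prevails on this issue.
Per-issue: Issue I → trustee; Issue II → beneficiary; Issue III → beneficiary. The beneficiary must prevail on a majority of issues; overall, the beneficiary prevails.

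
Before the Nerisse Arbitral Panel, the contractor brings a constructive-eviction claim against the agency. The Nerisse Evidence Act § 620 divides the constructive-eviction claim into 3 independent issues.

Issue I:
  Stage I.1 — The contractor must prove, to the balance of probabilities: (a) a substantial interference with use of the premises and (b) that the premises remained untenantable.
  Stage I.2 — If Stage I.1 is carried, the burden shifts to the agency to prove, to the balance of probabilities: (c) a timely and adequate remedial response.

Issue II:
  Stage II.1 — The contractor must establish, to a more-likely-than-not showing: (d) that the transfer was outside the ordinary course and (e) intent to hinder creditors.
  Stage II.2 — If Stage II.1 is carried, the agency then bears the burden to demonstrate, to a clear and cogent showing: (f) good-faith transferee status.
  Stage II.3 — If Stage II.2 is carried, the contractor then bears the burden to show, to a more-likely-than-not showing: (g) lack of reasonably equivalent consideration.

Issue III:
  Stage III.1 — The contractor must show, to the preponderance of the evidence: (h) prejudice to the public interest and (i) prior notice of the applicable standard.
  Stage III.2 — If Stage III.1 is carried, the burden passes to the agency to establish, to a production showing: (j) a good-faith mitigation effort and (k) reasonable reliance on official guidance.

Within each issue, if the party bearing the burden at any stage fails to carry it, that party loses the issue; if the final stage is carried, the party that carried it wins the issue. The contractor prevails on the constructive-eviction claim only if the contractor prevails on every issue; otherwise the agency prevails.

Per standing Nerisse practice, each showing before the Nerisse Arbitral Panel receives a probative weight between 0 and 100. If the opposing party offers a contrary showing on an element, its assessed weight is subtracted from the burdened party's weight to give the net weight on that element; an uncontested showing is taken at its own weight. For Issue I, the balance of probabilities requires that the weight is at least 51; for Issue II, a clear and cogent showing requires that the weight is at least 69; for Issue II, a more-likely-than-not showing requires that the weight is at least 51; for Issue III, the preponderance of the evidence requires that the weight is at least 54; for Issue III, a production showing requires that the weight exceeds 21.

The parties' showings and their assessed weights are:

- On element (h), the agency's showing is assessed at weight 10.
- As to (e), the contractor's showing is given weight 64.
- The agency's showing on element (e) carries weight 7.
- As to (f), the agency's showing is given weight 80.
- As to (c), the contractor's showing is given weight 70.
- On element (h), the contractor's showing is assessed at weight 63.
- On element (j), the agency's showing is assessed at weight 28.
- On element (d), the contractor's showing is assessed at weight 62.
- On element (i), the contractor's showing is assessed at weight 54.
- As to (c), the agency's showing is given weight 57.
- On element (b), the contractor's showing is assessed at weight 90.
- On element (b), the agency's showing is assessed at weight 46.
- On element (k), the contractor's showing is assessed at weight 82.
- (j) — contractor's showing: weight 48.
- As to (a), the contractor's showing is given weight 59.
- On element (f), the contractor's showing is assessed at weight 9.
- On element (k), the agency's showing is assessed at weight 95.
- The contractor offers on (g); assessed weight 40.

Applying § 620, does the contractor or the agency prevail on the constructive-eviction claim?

agency

— Issue I —
Stage I.1 (contractor, the balance of probabilities, weight is at least 51): (a) 59 ≥ 51 — meets; (b) net 90−46=44 < 51 — fails.
  Not every element is met, so the contractor fails to carry Stage I.1.
The agency prevails on this issue.
— Issue II —
Stage II.1 — burden on contractor; standard: a more-likely-than-not showing (weight is at least 51).
    (d): 62 ≥ 51 [met]
    (e): 64 − 7 = 57 ≥ 51 [met]
  Stage II.1 is satisfied; the onus moves to the agency.
Stage II.2 — burden on agency; standard: a clear and cogent showing (weight is at least 69).
    (f): 80 − 9 = 71 ≥ 69 [met]
  Stage II.2 is satisfied; the onus moves to the contractor.
Stage II.3 — burden on contractor; standard: a more-likely-than-not showing (weight is at least 51).
    (g): 40 < 51 [not met]
  The contractor does not carry Stage II.3.
The analysis ends at Stage II.3; the agency prevails on this issue.
— Issue III —
Stage III.1 — burden on contractor; standard: the preponderance of the evidence (weight is at least 54).
    (h): 63 − 10 = 53 < 54 [not met]
    (i): 54 ≥ 54 [met]
  Not every element is met, so the contractor fails to carry Stage III.1.
The agency prevails on this issue.
Per-issue: Issue I → agency; Issue II → agency; Issue III → agency. The contractor must prevail on every issue; overall, the agency prevails.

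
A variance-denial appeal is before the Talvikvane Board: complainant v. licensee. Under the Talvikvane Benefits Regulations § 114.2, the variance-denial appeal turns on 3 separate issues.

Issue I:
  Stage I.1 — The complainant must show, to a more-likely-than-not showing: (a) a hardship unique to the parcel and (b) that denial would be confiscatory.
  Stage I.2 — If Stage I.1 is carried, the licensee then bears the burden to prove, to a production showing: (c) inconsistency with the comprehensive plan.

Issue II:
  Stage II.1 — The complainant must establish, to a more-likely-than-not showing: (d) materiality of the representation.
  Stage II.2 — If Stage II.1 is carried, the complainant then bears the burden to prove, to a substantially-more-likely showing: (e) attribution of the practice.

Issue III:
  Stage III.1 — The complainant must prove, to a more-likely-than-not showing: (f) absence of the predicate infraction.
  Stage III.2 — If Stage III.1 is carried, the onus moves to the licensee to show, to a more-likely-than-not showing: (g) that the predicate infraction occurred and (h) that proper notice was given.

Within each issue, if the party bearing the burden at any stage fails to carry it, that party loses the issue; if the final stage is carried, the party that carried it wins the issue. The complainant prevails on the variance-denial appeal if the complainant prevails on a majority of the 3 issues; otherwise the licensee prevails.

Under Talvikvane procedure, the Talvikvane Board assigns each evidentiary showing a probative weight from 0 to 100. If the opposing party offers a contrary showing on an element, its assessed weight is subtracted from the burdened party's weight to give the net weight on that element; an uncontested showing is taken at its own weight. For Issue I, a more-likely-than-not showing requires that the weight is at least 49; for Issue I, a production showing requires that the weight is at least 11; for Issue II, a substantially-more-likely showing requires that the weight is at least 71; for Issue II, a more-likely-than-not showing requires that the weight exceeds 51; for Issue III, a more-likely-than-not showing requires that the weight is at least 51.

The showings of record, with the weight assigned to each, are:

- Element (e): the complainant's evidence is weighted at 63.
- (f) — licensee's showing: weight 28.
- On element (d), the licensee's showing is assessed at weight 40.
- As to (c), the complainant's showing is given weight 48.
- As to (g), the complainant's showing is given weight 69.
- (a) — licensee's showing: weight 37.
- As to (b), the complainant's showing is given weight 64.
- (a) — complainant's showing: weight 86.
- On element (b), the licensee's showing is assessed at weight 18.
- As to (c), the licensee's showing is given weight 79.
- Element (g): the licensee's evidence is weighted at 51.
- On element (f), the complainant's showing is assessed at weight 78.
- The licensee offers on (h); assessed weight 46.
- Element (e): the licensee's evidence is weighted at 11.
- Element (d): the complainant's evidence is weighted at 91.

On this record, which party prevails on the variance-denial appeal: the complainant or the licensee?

licensee

— Issue I —
At Stage I.1 the complainant must meet a more-likely-than-not showing (weight is at least 49): on (a) the weight is 86 less the opposing 37 gives net 49, which does reach 49, so (a) meets the standard; on (b) the weight is 64 less the opposing 18 gives net 46, which does not reach 49, so (b) does not meet the standard.
  Stage I.1 not carried; the complainant fails its burden.
So the licensee prevails on this issue.
— Issue II —
Stage II.1 — burden on complainant; standard: a more-likely-than-not showing (weight exceeds 51).
    (d): 91 − 40 = 51 ≤ 51 [not met]
  Not every element is met, so the complainant fails to carry Stage II.1.
So the licensee prevails on this issue.
— Issue III —
Stage III.1 (complainant, a more-likely-than-not showing, weight is at least 51): (f) net 78−28=50 < 51 — fails.
  Stage III.1 not carried; the complainant fails its burden.
The analysis ends at Stage III.1; the licensee prevails on this issue.
Per-issue: Issue I → licensee; Issue II → licensee; Issue III → licensee. The complainant must prevail on a majority of issues; overall, the licensee prevails.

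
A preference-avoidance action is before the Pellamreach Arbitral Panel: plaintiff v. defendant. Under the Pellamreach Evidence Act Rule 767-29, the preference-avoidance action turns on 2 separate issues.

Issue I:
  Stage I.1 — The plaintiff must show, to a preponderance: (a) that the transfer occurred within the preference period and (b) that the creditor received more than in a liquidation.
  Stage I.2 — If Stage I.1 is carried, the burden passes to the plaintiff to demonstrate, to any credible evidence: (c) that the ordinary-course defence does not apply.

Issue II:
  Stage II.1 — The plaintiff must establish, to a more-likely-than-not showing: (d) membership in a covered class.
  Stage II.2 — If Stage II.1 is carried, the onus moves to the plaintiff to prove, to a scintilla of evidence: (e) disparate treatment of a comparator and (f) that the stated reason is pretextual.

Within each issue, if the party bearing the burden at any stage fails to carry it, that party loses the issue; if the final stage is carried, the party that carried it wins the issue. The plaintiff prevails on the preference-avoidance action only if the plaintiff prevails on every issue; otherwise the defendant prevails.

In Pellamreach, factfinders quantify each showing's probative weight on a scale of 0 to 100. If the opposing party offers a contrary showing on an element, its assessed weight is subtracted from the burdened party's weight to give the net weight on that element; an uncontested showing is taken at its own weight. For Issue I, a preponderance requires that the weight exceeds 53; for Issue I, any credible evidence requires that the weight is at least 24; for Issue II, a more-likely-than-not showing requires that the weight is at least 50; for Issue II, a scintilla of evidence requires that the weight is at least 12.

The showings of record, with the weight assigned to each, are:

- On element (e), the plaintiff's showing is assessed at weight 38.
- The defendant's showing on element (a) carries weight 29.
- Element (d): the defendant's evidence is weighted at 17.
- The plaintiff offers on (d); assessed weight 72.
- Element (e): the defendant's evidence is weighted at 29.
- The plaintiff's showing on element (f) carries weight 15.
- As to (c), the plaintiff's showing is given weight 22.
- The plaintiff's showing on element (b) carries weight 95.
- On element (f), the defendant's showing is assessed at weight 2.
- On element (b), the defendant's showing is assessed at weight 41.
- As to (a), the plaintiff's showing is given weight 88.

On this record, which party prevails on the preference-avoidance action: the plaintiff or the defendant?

defendant

— Issue I —
Stage I.1 — burden on plaintiff; standard: a preponderance (weight exceeds 53).
    (a): 88 − 29 = 59 > 53 [met]
    (b): 95 − 41 = 54 > 53 [met]
  Stage I.1 carried; the burden remains with the plaintiff.
Stage I.2 — burden on plaintiff; standard: any credible evidence (weight is at least 24).
    (c): 22 < 24 [not met]
  Not every element is met, so the plaintiff fails to carry Stage I.2.
The defendant prevails on this issue.
— Issue II —
At Stage II.1 the plaintiff must meet a more-likely-than-not showing (weight is at least 50): on (d) the weight is 72 less the opposing 17 gives net 55, ≥ 50, so (d) meets the standard.
  All elements met. The plaintiff retains the burden for Stage II.2.
At Stage II.2 the plaintiff must meet a scintilla of evidence (weight is at least 12): on (e) the weight is 38 less the opposing 29 gives net 9, < 12, so (e) does not meet the standard; on (f) the weight is 15 less the opposing 2 gives net 13, which does reach 12, so (f) meets the standard.
  Stage II.2 not carried; the plaintiff fails its burden.
So the defendant prevails on this issue.
Per-issue: Issue I → defendant; Issue II → defendant. The plaintiff must prevail on every issue; overall, the defendant prevails.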